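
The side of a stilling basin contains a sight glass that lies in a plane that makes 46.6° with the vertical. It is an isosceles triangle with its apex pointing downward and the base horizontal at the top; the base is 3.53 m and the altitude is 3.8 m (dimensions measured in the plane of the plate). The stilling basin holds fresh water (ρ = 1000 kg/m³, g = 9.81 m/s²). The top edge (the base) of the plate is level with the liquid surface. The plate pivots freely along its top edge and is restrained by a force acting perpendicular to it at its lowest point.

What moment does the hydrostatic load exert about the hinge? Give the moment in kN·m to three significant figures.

γ = ρg = 1000 × 9.81 = 9810 N/m³ = 9.81 kN/m³.
The plate makes 46.6° with the vertical, i.e. θ = 90° − 46.6° = 43.4° to the horizontal. Measuring y along the incline from the free-surface line, vertical depth h = y·sinθ with sinθ = 0.687088.
With the apex down, the centroid sits h/3 = 3.8/3 = 1.26667 m below the base (the top edge), so y_c = 1.26667 m and h_c = 1.26667 × 0.687088 = 0.870314 m.
A = ½ × 3.53 × 3.8 = 6.707 m².
Resultant F = γ·h_c·A = 9.81 × 0.870314 × 6.707 = 57.2629 kN.
I_c = b·h³/36 = 3.53 × 3.8³/36 = 5.3805 m⁴.
Centre of pressure: y_p = y_c + I_c/(y_c·A) = 1.26667 + 5.3805/(1.26667 × 6.707) = 1.26667 + 0.633331 = 1.9 m along the plane.
The resultant acts 1.26667 + 0.633331 = 1.9 m (along the plate) below the hinge at the top edge, so the moment about the hinge is M = F × 1.9 = 57.2629 × 1.9 = 108.8 kN·m.

M ≈ 109 kN·m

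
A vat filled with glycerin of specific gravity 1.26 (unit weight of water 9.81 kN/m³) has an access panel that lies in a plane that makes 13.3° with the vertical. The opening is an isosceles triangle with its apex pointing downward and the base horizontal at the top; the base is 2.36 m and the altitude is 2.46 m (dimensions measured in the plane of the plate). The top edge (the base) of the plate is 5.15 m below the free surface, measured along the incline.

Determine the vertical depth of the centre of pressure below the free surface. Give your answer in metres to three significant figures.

γ = 1.26 × 9.81 = 12.3606 kN/m³.
The plate makes 13.3° with the vertical, i.e. θ = 90° − 13.3° = 76.7° to the horizontal. Measuring y along the incline from the free-surface line, vertical depth h = y·sinθ with sinθ = 0.973179.
With the apex down, the centroid sits h/3 = 2.46/3 = 0.82 m below the base (the top edge), so y_c = 5.15 + 0.82 = 5.97 m and h_c = 5.97 × 0.973179 = 5.80988 m.
A = ½ × 2.36 × 2.46 = 2.9028 m².
Resultant F = γ·h_c·A = 12.3606 × 5.80988 × 2.9028 = 208.461 kN.
I_c = b·h³/36 = 2.36 × 2.46³/36 = 0.975921 m⁴.
Centre of pressure: y_p = y_c + I_c/(y_c·A) = 5.97 + 0.975921/(5.97 × 2.9028) = 5.97 + 0.0563149 = 6.02631 m along the plane.
Vertically, h_p = y_p·sinθ = 6.02631 × 0.973179 = 5.86468 m.

h_p = 5.86 m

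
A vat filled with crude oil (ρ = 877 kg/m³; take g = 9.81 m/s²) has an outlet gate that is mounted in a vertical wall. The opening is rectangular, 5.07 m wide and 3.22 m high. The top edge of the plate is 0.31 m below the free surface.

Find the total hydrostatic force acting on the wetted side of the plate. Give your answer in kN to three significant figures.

F ≈ 270 kN

γ = ρg = 877 × 9.81 / 1000 = 8.60337 kN/m³.
The centroid lies 3.22/2 = 1.61 m below the top edge, so the centroid depth is h_c = 0.31 + 1.61 = 1.92 m.
A = 5.07 × 3.22 = 16.3254 m².
Resultant F = γ·h_c·A = 8.60337 × 1.92 × 16.3254 = 269.671 kN.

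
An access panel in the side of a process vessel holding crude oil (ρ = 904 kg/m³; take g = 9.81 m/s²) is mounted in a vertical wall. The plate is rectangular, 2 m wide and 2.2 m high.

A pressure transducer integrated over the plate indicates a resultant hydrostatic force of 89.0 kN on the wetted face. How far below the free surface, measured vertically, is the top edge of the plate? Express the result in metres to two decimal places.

d_top ≈ 1.18 m

γ = ρg = 904 × 9.81 / 1000 = 8.86824 kN/m³.
A = 2 × 2.2 = 4.4 m².
From F = γ·h_c·A, the centroid depth is h_c = 89.0/(8.86824 × 4.4) = 2.28087 m.
The centroid lies 2.2/2 = 1.1 m below the top edge, so the top edge sits at h_top = 2.28087 − 1.1 = 1.18087 m below the surface.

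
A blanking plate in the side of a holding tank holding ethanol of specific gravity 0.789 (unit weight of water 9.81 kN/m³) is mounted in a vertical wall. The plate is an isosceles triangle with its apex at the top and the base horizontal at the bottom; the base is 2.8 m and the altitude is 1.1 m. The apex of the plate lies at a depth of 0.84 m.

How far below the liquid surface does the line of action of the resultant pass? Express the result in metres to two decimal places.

γ = 0.789 × 9.81 = 7.74009 kN/m³.
With the apex up, the centroid sits 2h/3 = 2 × 1.1/3 = 0.733333 m below the apex, so the centroid depth is h_c = 0.84 + 0.733333 = 1.57333 m.
A = ½ × 2.8 × 1.1 = 1.54 m².
Resultant F = γ·h_c·A = 7.74009 × 1.57333 × 1.54 = 18.7537 kN.
I_c = b·h³/36 = 2.8 × 1.1³/36 = 0.103522 m⁴.
Centre of pressure: y_p = y_c + I_c/(y_c·A) = 1.57333 + 0.103522/(1.57333 × 1.54) = 1.57333 + 0.042726 = 1.61606 m along the plane.

h_p = 1.62 m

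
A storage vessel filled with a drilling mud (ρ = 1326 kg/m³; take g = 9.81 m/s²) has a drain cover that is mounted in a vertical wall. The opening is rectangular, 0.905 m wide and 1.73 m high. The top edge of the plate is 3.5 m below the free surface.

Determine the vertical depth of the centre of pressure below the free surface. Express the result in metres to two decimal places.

h_p = 4.42 m

γ = ρg = 1326 × 9.81 / 1000 = 13.00806 kN/m³.
The centroid lies 1.73/2 = 0.865 m below the top edge, so the centroid depth is h_c = 3.5 + 0.865 = 4.365 m.
A = 0.905 × 1.73 = 1.56565 m².
Resultant F = γ·h_c·A = 13.00806 × 4.365 × 1.56565 = 88.8979 kN.
I_c = b·h³/12 = 0.905 × 1.73³/12 = 0.390486 m⁴.
Centre of pressure: y_p = y_c + I_c/(y_c·A) = 4.365 + 0.390486/(4.365 × 1.56565) = 4.365 + 0.0571382 = 4.42214 m along the plane.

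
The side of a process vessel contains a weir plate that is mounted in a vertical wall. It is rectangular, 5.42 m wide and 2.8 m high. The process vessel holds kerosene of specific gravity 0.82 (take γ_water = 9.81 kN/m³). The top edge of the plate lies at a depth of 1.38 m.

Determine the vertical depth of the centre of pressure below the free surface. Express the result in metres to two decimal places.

h_p = 3.02 m

γ = 0.82 × 9.81 = 8.0442 kN/m³.
The centroid lies 2.8/2 = 1.4 m below the top edge, so the centroid depth is h_c = 1.38 + 1.4 = 2.78 m.
A = 5.42 × 2.8 = 15.176 m².
Resultant F = γ·h_c·A = 8.0442 × 2.78 × 15.176 = 339.379 kN.
I_c = b·h³/12 = 5.42 × 2.8³/12 = 9.91499 m⁴.
Centre of pressure: y_p = y_c + I_c/(y_c·A) = 2.78 + 9.91499/(2.78 × 15.176) = 2.78 + 0.235012 = 3.01501 m along the plane.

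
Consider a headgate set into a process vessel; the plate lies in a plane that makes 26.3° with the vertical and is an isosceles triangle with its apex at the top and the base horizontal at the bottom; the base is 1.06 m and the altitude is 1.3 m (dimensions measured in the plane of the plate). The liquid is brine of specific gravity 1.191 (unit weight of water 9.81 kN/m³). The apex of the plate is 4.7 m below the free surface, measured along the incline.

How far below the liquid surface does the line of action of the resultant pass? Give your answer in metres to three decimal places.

γ = 1.191 × 9.81 = 11.68371 kN/m³.
The plate makes 26.3° with the vertical, i.e. θ = 90° − 26.3° = 63.7° to the horizontal. Measuring y along the incline from the free-surface line, vertical depth h = y·sinθ with sinθ = 0.896486.
With the apex up, the centroid sits 2h/3 = 2 × 1.3/3 = 0.866667 m below the apex, so y_c = 4.7 + 0.866667 = 5.56667 m and h_c = 5.56667 × 0.896486 = 4.99044 m.
A = ½ × 1.06 × 1.3 = 0.689 m².
Resultant F = γ·h_c·A = 11.68371 × 4.99044 × 0.689 = 40.1734 kN.
I_c = b·h³/36 = 1.06 × 1.3³/36 = 0.0646894 m⁴.
Centre of pressure: y_p = y_c + I_c/(y_c·A) = 5.56667 + 0.0646894/(5.56667 × 0.689) = 5.56667 + 0.0168662 = 5.58354 m along the plane.
Vertically, h_p = y_p·sinθ = 5.58354 × 0.896486 = 5.00557 m.

h_p = 5.006 m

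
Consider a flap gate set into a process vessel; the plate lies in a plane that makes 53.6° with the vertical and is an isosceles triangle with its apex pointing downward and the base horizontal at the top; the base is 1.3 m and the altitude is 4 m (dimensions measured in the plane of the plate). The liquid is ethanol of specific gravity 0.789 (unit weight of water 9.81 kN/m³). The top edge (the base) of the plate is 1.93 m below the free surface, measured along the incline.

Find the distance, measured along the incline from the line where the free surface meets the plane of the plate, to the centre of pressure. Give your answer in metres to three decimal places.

γ = 0.789 × 9.81 = 7.74009 kN/m³.
The plate makes 53.6° with the vertical, i.e. θ = 90° − 53.6° = 36.4° to the horizontal. Measuring y along the incline from the free-surface line, vertical depth h = y·sinθ with sinθ = 0.593419.
With the apex down, the centroid sits h/3 = 4/3 = 1.33333 m below the base (the top edge), so y_c = 1.93 + 1.33333 = 3.26333 m and h_c = 3.26333 × 0.593419 = 1.93652 m.
A = ½ × 1.3 × 4 = 2.6 m².
Resultant F = γ·h_c·A = 7.74009 × 1.93652 × 2.6 = 38.971 kN.
I_c = b·h³/36 = 1.3 × 4³/36 = 2.31111 m⁴.
Centre of pressure: y_p = y_c + I_c/(y_c·A) = 3.26333 + 2.31111/(3.26333 × 2.6) = 3.26333 + 0.272387 = 3.53572 m along the plane.

y_p = 3.536 m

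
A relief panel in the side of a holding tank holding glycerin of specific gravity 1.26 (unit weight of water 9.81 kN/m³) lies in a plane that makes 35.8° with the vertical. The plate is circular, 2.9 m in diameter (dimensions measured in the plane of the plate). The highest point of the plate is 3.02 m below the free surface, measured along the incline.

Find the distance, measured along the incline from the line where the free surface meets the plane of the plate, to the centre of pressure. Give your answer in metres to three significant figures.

γ = 1.26 × 9.81 = 12.3606 kN/m³.
The plate makes 35.8° with the vertical, i.e. θ = 90° − 35.8° = 54.2° to the horizontal. Measuring y along the incline from the free-surface line, vertical depth h = y·sinθ with sinθ = 0.811064.
The centroid is at the centre, 1.45 m below the top of the plate, so y_c = 3.02 + 1.45 = 4.47 m and h_c = 4.47 × 0.811064 = 3.62546 m.
A = π(1.45)² = 6.6052 m².
Resultant F = γ·h_c·A = 12.3606 × 3.62546 × 6.6052 = 295.998 kN.
I_c = πr⁴/4 = π × 1.45⁴/4 = 3.47186 m⁴.
Centre of pressure: y_p = y_c + I_c/(y_c·A) = 4.47 + 3.47186/(4.47 × 6.6052) = 4.47 + 0.11759 = 4.58759 m along the plane.

y_p = 4.59 m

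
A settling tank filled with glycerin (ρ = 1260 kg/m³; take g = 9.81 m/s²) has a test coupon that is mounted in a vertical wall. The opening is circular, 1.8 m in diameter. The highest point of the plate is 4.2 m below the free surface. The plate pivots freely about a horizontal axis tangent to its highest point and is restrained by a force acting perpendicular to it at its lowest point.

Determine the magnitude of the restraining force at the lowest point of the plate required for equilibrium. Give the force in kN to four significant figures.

P ≈ 83.75 kN

γ = ρg = 1260 × 9.81 / 1000 = 12.3606 kN/m³.
The centroid is at the centre, 0.9 m below the top of the plate, so the centroid depth is h_c = 4.2 + 0.9 = 5.1 m.
A = π(0.9)² = 2.54469 m².
Resultant F = γ·h_c·A = 12.3606 × 5.1 × 2.54469 = 160.415 kN.
I_c = πr⁴/4 = π × 0.9⁴/4 = 0.5153 m⁴.
Centre of pressure: y_p = y_c + I_c/(y_c·A) = 5.1 + 0.5153/(5.1 × 2.54469) = 5.1 + 0.0397059 = 5.13971 m along the plane.
The resultant acts 0.9 + 0.0397059 = 0.939706 m (along the plate) below the hinge at the top edge, so the moment about the hinge is M = F × 0.939706 = 160.415 × 0.939706 = 150.743 kN·m.
A normal force at the bottom, 1.8 m from the hinge, must supply this moment: P = 150.743/1.8 = 83.7461 kN.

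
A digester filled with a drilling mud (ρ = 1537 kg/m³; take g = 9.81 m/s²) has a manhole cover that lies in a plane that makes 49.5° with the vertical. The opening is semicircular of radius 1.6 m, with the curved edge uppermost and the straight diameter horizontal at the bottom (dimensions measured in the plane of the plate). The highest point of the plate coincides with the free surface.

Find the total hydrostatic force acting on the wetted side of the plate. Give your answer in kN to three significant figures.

F ≈ 36.3 kN

γ = ρg = 1537 × 9.81 / 1000 = 15.07797 kN/m³.
The plate makes 49.5° with the vertical, i.e. θ = 90° − 49.5° = 40.5° to the horizontal. Measuring y along the incline from the free-surface line, vertical depth h = y·sinθ with sinθ = 0.649448.
The centroid lies 4r/(3π) = 0.679061 m above the diameter, so r − 4r/(3π) = 1.6 − 0.679061 = 0.920939 m below the topmost point, so y_c = 0.920939 m and h_c = 0.920939 × 0.649448 = 0.598102 m.
A = πr²/2 = π × 1.6²/2 = 4.02124 m².
Resultant F = γ·h_c·A = 15.07797 × 0.598102 × 4.02124 = 36.2642 kN.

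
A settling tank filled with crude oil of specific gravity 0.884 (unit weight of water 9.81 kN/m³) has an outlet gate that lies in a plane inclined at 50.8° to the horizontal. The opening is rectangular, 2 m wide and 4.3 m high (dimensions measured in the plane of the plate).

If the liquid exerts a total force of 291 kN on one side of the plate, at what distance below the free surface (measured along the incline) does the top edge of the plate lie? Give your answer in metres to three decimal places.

y_top ≈ 2.885 m

γ = 0.884 × 9.81 = 8.67204 kN/m³.
A = 2 × 4.3 = 8.6 m².
From F = γ·h_c·A, the centroid depth is h_c = 291/(8.67204 × 8.6) = 3.90187 m.
Let θ = 50.8° be the plate's angle to the horizontal; measure y along the incline from where the plane meets the free surface. Vertical depth h = y·sinθ with sinθ = 0.774944.
Along the incline, y_c = h_c/sinθ = 3.90187/0.774944 = 5.03503 m.
The centroid lies 4.3/2 = 2.15 m below the top edge, so the top edge sits at y_top = 5.03503 − 2.15 = 2.88503 m along the incline.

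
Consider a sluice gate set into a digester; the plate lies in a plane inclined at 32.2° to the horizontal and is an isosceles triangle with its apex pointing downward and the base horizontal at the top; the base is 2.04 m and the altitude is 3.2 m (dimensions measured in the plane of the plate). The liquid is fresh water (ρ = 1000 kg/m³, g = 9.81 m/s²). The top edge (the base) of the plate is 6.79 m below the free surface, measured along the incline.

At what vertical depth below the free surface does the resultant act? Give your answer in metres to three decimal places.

h_p = 4.225 m

γ = ρg = 1000 × 9.81 = 9810 N/m³ = 9.81 kN/m³.
Let θ = 32.2° be the plate's angle to the horizontal; measure y along the incline from where the plane meets the free surface. Vertical depth h = y·sinθ with sinθ = 0.532876.
With the apex down, the centroid sits h/3 = 3.2/3 = 1.06667 m below the base (the top edge), so y_c = 6.79 + 1.06667 = 7.85667 m and h_c = 7.85667 × 0.532876 = 4.18663 m.
A = ½ × 2.04 × 3.2 = 3.264 m².
Resultant F = γ·h_c·A = 9.81 × 4.18663 × 3.264 = 134.055 kN.
I_c = b·h³/36 = 2.04 × 3.2³/36 = 1.85685 m⁴.
Centre of pressure: y_p = y_c + I_c/(y_c·A) = 7.85667 + 1.85685/(7.85667 × 3.264) = 7.85667 + 0.0724083 = 7.92908 m along the plane.
Vertically, h_p = y_p·sinθ = 7.92908 × 0.532876 = 4.22522 m.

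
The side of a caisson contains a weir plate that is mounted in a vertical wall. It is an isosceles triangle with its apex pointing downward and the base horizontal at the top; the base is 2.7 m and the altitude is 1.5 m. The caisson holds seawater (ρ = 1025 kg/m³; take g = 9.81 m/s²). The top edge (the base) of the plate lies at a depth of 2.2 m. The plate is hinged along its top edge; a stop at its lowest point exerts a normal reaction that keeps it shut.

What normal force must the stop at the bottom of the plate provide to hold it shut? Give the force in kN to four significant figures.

P ≈ 20.02 kN

γ = ρg = 1025 × 9.81 / 1000 = 10.05525 kN/m³.
With the apex down, the centroid sits h/3 = 1.5/3 = 0.5 m below the base (the top edge), so the centroid depth is h_c = 2.2 + 0.5 = 2.7 m.
A = ½ × 2.7 × 1.5 = 2.025 m².
Resultant F = γ·h_c·A = 10.05525 × 2.7 × 2.025 = 54.9771 kN.
I_c = b·h³/36 = 2.7 × 1.5³/36 = 0.253125 m⁴.
Centre of pressure: y_p = y_c + I_c/(y_c·A) = 2.7 + 0.253125/(2.7 × 2.025) = 2.7 + 0.0462963 = 2.7463 m along the plane.
The resultant acts 0.5 + 0.0462963 = 0.546296 m (along the plate) below the hinge at the top edge, so the moment about the hinge is M = F × 0.546296 = 54.9771 × 0.546296 = 30.0338 kN·m.
A normal force at the bottom, 1.5 m from the hinge, must supply this moment: P = 30.0338/1.5 = 20.0225 kN.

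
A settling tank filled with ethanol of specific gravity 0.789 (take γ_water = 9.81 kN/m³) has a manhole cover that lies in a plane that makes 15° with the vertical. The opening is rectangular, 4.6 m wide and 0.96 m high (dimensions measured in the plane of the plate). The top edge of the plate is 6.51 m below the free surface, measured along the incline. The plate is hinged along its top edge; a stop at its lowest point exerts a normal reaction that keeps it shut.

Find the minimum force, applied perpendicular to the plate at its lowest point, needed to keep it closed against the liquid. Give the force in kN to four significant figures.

γ = 0.789 × 9.81 = 7.74009 kN/m³.
The plate makes 15° with the vertical, i.e. θ = 90° − 15° = 75° to the horizontal. Measuring y along the incline from the free-surface line, vertical depth h = y·sinθ with sinθ = 0.965926.
The centroid lies 0.96/2 = 0.48 m below the top edge, so y_c = 6.51 + 0.48 = 6.99 m and h_c = 6.99 × 0.965926 = 6.75182 m.
A = 4.6 × 0.96 = 4.416 m².
Resultant F = γ·h_c·A = 7.74009 × 6.75182 × 4.416 = 230.779 kN.
I_c = b·h³/12 = 4.6 × 0.96³/12 = 0.339149 m⁴.
Centre of pressure: y_p = y_c + I_c/(y_c·A) = 6.99 + 0.339149/(6.99 × 4.416) = 6.99 + 0.0109871 = 7.00099 m along the plane.
The resultant acts 0.48 + 0.0109871 = 0.490987 m (along the plate) below the hinge at the top edge, so the moment about the hinge is M = F × 0.490987 = 230.779 × 0.490987 = 113.309 kN·m.
A normal force at the bottom, 0.96 m from the hinge, must supply this moment: P = 113.309/0.96 = 118.03 kN.

P ≈ 118.0 kN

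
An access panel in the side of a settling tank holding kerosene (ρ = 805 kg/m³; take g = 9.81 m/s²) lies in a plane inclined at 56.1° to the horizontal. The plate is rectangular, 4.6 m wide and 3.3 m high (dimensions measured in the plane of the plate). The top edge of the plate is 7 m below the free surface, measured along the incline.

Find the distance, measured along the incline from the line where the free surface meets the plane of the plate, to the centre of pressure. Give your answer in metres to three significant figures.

y_p = 8.75 m

γ = ρg = 805 × 9.81 / 1000 = 7.89705 kN/m³.
Let θ = 56.1° be the plate's angle to the horizontal; measure y along the incline from where the plane meets the free surface. Vertical depth h = y·sinθ with sinθ = 0.830012.
The centroid lies 3.3/2 = 1.65 m below the top edge, so y_c = 7 + 1.65 = 8.65 m and h_c = 8.65 × 0.830012 = 7.1796 m.
A = 4.6 × 3.3 = 15.18 m².
Resultant F = γ·h_c·A = 7.89705 × 7.1796 × 15.18 = 860.67 kN.
I_c = b·h³/12 = 4.6 × 3.3³/12 = 13.7758 m⁴.
Centre of pressure: y_p = y_c + I_c/(y_c·A) = 8.65 + 13.7758/(8.65 × 15.18) = 8.65 + 0.104913 = 8.75491 m along the plane.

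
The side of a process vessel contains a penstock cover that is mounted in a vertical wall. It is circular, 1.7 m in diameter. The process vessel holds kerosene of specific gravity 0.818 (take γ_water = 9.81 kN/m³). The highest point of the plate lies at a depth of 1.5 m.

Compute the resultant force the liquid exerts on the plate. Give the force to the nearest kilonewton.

F ≈ 43 kN

γ = 0.818 × 9.81 = 8.02458 kN/m³.
The centroid is at the centre, 0.85 m below the top of the plate, so the centroid depth is h_c = 1.5 + 0.85 = 2.35 m.
A = π(0.85)² = 2.2698 m².
Resultant F = γ·h_c·A = 8.02458 × 2.35 × 2.2698 = 42.8034 kN.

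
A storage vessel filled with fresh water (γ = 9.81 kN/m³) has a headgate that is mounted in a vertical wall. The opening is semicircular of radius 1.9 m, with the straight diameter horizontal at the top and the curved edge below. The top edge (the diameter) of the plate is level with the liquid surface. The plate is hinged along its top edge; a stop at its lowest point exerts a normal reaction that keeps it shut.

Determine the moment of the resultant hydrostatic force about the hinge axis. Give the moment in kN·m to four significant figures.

M ≈ 50.20 kN·m

γ = 9.81 kN/m³.
The centroid of a semicircle lies 4r/(3π) = 0.806385 m from the diameter, here below the top edge, so the centroid depth is h_c = 0.806385 m.
A = πr²/2 = π × 1.9²/2 = 5.67057 m².
Resultant F = γ·h_c·A = 9.81 × 0.806385 × 5.67057 = 44.8578 kN.
I_c = (π/8 − 8/(9π))·r⁴ = 0.109757 × 1.9⁴ = 1.43036 m⁴.
Centre of pressure: y_p = y_c + I_c/(y_c·A) = 0.806385 + 1.43036/(0.806385 × 5.67057) = 0.806385 + 0.312807 = 1.11919 m along the plane.
The resultant acts 0.806385 + 0.312807 = 1.11919 m (along the plate) below the hinge at the top edge, so the moment about the hinge is M = F × 1.11919 = 44.8578 × 1.11919 = 50.2044 kN·m.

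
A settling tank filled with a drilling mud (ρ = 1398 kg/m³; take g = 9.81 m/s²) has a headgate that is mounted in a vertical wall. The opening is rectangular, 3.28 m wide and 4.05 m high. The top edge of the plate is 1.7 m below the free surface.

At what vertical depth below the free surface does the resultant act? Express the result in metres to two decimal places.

γ = ρg = 1398 × 9.81 / 1000 = 13.71438 kN/m³.
The centroid lies 4.05/2 = 2.025 m below the top edge, so the centroid depth is h_c = 1.7 + 2.025 = 3.725 m.
A = 3.28 × 4.05 = 13.284 m².
Resultant F = γ·h_c·A = 13.71438 × 3.725 × 13.284 = 678.627 kN.
I_c = b·h³/12 = 3.28 × 4.05³/12 = 18.1576 m⁴.
Centre of pressure: y_p = y_c + I_c/(y_c·A) = 3.725 + 18.1576/(3.725 × 13.284) = 3.725 + 0.366947 = 4.09195 m along the plane.

h_p = 4.09 m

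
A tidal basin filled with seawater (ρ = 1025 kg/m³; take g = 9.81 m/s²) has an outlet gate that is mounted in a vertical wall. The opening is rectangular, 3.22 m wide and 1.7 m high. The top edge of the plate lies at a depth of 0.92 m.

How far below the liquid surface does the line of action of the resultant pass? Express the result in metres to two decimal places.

h_p = 1.91 m

γ = ρg = 1025 × 9.81 / 1000 = 10.05525 kN/m³.
The centroid lies 1.7/2 = 0.85 m below the top edge, so the centroid depth is h_c = 0.92 + 0.85 = 1.77 m.
A = 3.22 × 1.7 = 5.474 m².
Resultant F = γ·h_c·A = 10.05525 × 1.77 × 5.474 = 97.4251 kN.
I_c = b·h³/12 = 3.22 × 1.7³/12 = 1.31832 m⁴.
Centre of pressure: y_p = y_c + I_c/(y_c·A) = 1.77 + 1.31832/(1.77 × 5.474) = 1.77 + 0.136064 = 1.90606 m along the plane.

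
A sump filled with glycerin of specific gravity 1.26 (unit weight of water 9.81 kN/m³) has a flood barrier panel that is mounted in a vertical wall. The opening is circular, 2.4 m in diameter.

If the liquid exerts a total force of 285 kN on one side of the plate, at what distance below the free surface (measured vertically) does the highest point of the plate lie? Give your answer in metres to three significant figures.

γ = 1.26 × 9.81 = 12.3606 kN/m³.
A = π(1.2)² = 4.52389 m².
From F = γ·h_c·A, the centroid depth is h_c = 285/(12.3606 × 4.52389) = 5.09675 m.
The centroid is at the centre, 1.2 m below the top of the plate, so the highest point sits at h_top = 5.09675 − 1.2 = 3.89675 m below the surface.

d_top ≈ 3.90 m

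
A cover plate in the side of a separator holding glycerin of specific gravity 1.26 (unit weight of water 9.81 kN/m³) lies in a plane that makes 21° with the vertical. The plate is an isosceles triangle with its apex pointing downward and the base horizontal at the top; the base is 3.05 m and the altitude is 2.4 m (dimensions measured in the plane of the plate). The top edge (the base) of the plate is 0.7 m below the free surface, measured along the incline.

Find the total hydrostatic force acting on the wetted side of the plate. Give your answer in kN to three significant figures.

F ≈ 63.4 kN

γ = 1.26 × 9.81 = 12.3606 kN/m³.
The plate makes 21° with the vertical, i.e. θ = 90° − 21° = 69° to the horizontal. Measuring y along the incline from the free-surface line, vertical depth h = y·sinθ with sinθ = 0.933580.
With the apex down, the centroid sits h/3 = 2.4/3 = 0.8 m below the base (the top edge), so y_c = 0.7 + 0.8 = 1.5 m and h_c = 1.5 × 0.933580 = 1.40037 m.
A = ½ × 3.05 × 2.4 = 3.66 m².
Resultant F = γ·h_c·A = 12.3606 × 1.40037 × 3.66 = 63.3525 kN.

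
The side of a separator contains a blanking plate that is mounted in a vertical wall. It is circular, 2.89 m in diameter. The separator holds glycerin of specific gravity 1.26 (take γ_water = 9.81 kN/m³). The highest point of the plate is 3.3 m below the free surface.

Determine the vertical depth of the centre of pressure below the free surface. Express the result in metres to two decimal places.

γ = 1.26 × 9.81 = 12.3606 kN/m³.
The centroid is at the centre, 1.445 m below the top of the plate, so the centroid depth is h_c = 3.3 + 1.445 = 4.745 m.
A = π(1.445)² = 6.55972 m².
Resultant F = γ·h_c·A = 12.3606 × 4.745 × 6.55972 = 384.734 kN.
I_c = πr⁴/4 = π × 1.445⁴/4 = 3.42422 m⁴.
Centre of pressure: y_p = y_c + I_c/(y_c·A) = 4.745 + 3.42422/(4.745 × 6.55972) = 4.745 + 0.110012 = 4.85501 m along the plane.

h_p = 4.86 m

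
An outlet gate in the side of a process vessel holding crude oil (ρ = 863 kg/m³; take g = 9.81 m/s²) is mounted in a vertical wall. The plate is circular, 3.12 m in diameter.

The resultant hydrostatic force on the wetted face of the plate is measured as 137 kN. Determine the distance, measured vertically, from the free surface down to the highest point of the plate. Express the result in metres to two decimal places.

γ = ρg = 863 × 9.81 / 1000 = 8.46603 kN/m³.
A = π(1.56)² = 7.64538 m².
From F = γ·h_c·A, the centroid depth is h_c = 137/(8.46603 × 7.64538) = 2.11661 m.
The centroid is at the centre, 1.56 m below the top of the plate, so the highest point sits at h_top = 2.11661 − 1.56 = 0.55661 m below the surface.

d_top ≈ 0.56 m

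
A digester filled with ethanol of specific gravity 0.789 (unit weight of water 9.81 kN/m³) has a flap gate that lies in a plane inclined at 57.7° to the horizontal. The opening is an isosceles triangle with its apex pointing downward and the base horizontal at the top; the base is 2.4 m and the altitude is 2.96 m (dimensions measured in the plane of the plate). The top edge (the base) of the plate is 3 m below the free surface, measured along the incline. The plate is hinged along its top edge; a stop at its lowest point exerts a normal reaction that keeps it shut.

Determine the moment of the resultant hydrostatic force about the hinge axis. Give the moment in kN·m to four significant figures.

γ = 0.789 × 9.81 = 7.74009 kN/m³.
Let θ = 57.7° be the plate's angle to the horizontal; measure y along the incline from where the plane meets the free surface. Vertical depth h = y·sinθ with sinθ = 0.845262.
With the apex down, the centroid sits h/3 = 2.96/3 = 0.986667 m below the base (the top edge), so y_c = 3 + 0.986667 = 3.98667 m and h_c = 3.98667 × 0.845262 = 3.36978 m.
A = ½ × 2.4 × 2.96 = 3.552 m².
Resultant F = γ·h_c·A = 7.74009 × 3.36978 × 3.552 = 92.6447 kN.
I_c = b·h³/36 = 2.4 × 2.96³/36 = 1.72896 m⁴.
Centre of pressure: y_p = y_c + I_c/(y_c·A) = 3.98667 + 1.72896/(3.98667 × 3.552) = 3.98667 + 0.122096 = 4.10877 m along the plane.
The resultant acts 0.986667 + 0.122096 = 1.10876 m (along the plate) below the hinge at the top edge, so the moment about the hinge is M = F × 1.10876 = 92.6447 × 1.10876 = 102.721 kN·m.

M ≈ 102.7 kN·m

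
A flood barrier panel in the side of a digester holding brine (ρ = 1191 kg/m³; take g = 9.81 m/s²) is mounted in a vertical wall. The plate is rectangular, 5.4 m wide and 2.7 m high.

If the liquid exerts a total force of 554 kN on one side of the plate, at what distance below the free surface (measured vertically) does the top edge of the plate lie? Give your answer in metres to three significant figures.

γ = ρg = 1191 × 9.81 / 1000 = 11.68371 kN/m³.
A = 5.4 × 2.7 = 14.58 m².
From F = γ·h_c·A, the centroid depth is h_c = 554/(11.68371 × 14.58) = 3.25216 m.
The centroid lies 2.7/2 = 1.35 m below the top edge, so the top edge sits at h_top = 3.25216 − 1.35 = 1.90216 m below the surface.

d_top ≈ 1.90 m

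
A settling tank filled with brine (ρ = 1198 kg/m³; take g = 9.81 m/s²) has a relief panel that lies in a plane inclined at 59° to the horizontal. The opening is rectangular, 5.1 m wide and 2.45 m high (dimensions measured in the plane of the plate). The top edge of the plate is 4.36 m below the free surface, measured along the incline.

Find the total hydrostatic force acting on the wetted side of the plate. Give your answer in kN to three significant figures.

F ≈ 703 kN

γ = ρg = 1198 × 9.81 / 1000 = 11.75238 kN/m³.
Let θ = 59° be the plate's angle to the horizontal; measure y along the incline from where the plane meets the free surface. Vertical depth h = y·sinθ with sinθ = 0.857167.
The centroid lies 2.45/2 = 1.225 m below the top edge, so y_c = 4.36 + 1.225 = 5.585 m and h_c = 5.585 × 0.857167 = 4.78728 m.
A = 5.1 × 2.45 = 12.495 m².
Resultant F = γ·h_c·A = 11.75238 × 4.78728 × 12.495 = 702.993 kN.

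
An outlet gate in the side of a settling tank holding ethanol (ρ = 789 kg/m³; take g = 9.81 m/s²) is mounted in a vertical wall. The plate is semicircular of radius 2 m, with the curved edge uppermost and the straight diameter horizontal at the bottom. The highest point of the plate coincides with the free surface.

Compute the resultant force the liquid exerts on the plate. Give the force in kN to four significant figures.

F ≈ 55.98 kN

γ = ρg = 789 × 9.81 / 1000 = 7.74009 kN/m³.
The centroid lies 4r/(3π) = 0.848826 m above the diameter, so r − 4r/(3π) = 2 − 0.848826 = 1.15117 m below the topmost point, so the centroid depth is h_c = 1.15117 m.
A = πr²/2 = π × 2²/2 = 6.28319 m².
Resultant F = γ·h_c·A = 7.74009 × 1.15117 × 6.28319 = 55.9842 kN.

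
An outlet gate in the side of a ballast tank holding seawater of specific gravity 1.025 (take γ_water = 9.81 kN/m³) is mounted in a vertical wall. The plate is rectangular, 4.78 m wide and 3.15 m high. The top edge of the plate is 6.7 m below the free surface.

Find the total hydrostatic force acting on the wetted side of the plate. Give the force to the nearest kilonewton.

γ = 1.025 × 9.81 = 10.05525 kN/m³.
The centroid lies 3.15/2 = 1.575 m below the top edge, so the centroid depth is h_c = 6.7 + 1.575 = 8.275 m.
A = 4.78 × 3.15 = 15.057 m².
Resultant F = γ·h_c·A = 10.05525 × 8.275 × 15.057 = 1252.85 kN.

F ≈ 1253 kN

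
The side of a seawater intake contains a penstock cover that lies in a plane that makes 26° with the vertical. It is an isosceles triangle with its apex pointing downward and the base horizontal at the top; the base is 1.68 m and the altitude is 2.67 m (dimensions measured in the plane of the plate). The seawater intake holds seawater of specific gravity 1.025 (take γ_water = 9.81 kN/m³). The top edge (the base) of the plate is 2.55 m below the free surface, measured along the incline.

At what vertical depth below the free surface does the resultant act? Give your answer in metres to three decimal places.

h_p = 3.195 m

γ = 1.025 × 9.81 = 10.05525 kN/m³.
The plate makes 26° with the vertical, i.e. θ = 90° − 26° = 64° to the horizontal. Measuring y along the incline from the free-surface line, vertical depth h = y·sinθ with sinθ = 0.898794.
With the apex down, the centroid sits h/3 = 2.67/3 = 0.89 m below the base (the top edge), so y_c = 2.55 + 0.89 = 3.44 m and h_c = 3.44 × 0.898794 = 3.09185 m.
A = ½ × 1.68 × 2.67 = 2.2428 m².
Resultant F = γ·h_c·A = 10.05525 × 3.09185 × 2.2428 = 69.7271 kN.
I_c = b·h³/36 = 1.68 × 2.67³/36 = 0.888261 m⁴.
Centre of pressure: y_p = y_c + I_c/(y_c·A) = 3.44 + 0.888261/(3.44 × 2.2428) = 3.44 + 0.115131 = 3.55513 m along the plane.
Vertically, h_p = y_p·sinθ = 3.55513 × 0.898794 = 3.19533 m.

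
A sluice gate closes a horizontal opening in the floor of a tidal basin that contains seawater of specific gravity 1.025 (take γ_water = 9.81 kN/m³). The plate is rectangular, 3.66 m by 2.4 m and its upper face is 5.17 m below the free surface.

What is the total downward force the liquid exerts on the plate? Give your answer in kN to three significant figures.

F ≈ 457 kN

γ = 1.025 × 9.81 = 10.05525 kN/m³.
The plate is horizontal, so pressure is uniform at p = γ·h = 10.05525 × 5.17 = 51.9856 kN/m².
A = 3.66 × 2.4 = 8.784 m².
F = p·A = 51.9856 × 8.784 = 456.642 kN.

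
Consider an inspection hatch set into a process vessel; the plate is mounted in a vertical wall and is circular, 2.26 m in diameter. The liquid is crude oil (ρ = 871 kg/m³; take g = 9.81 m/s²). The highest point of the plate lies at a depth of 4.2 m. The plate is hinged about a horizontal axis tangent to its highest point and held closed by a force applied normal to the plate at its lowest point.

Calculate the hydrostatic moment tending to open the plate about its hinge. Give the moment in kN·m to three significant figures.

γ = ρg = 871 × 9.81 / 1000 = 8.54451 kN/m³.
The centroid is at the centre, 1.13 m below the top of the plate, so the centroid depth is h_c = 4.2 + 1.13 = 5.33 m.
A = π(1.13)² = 4.0115 m².
Resultant F = γ·h_c·A = 8.54451 × 5.33 × 4.0115 = 182.693 kN.
I_c = πr⁴/4 = π × 1.13⁴/4 = 1.28057 m⁴.
Centre of pressure: y_p = y_c + I_c/(y_c·A) = 5.33 + 1.28057/(5.33 × 4.0115) = 5.33 + 0.0598921 = 5.38989 m along the plane.
The resultant acts 1.13 + 0.0598921 = 1.18989 m (along the plate) below the hinge at the top edge, so the moment about the hinge is M = F × 1.18989 = 182.693 × 1.18989 = 217.385 kN·m.

M ≈ 217 kN·m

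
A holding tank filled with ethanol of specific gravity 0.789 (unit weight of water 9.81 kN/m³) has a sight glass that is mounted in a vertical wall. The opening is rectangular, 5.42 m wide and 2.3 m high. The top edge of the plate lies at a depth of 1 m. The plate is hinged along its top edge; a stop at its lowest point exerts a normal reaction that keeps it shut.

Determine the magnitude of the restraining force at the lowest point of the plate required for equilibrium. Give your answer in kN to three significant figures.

γ = 0.789 × 9.81 = 7.74009 kN/m³.
The centroid lies 2.3/2 = 1.15 m below the top edge, so the centroid depth is h_c = 1 + 1.15 = 2.15 m.
A = 5.42 × 2.3 = 12.466 m².
Resultant F = γ·h_c·A = 7.74009 × 2.15 × 12.466 = 207.449 kN.
I_c = b·h³/12 = 5.42 × 2.3³/12 = 5.49543 m⁴.
Centre of pressure: y_p = y_c + I_c/(y_c·A) = 2.15 + 5.49543/(2.15 × 12.466) = 2.15 + 0.205039 = 2.35504 m along the plane.
The resultant acts 1.15 + 0.205039 = 1.35504 m (along the plate) below the hinge at the top edge, so the moment about the hinge is M = F × 1.35504 = 207.449 × 1.35504 = 281.102 kN·m.
A normal force at the bottom, 2.3 m from the hinge, must supply this moment: P = 281.102/2.3 = 122.218 kN.

P ≈ 122 kN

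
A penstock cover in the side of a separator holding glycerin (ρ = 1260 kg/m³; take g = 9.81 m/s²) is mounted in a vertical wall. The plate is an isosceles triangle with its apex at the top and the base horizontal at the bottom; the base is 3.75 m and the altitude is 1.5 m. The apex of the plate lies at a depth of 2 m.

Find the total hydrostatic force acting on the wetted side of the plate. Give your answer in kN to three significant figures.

γ = ρg = 1260 × 9.81 / 1000 = 12.3606 kN/m³.
With the apex up, the centroid sits 2h/3 = 2 × 1.5/3 = 1 m below the apex, so the centroid depth is h_c = 2 + 1 = 3 m.
A = ½ × 3.75 × 1.5 = 2.8125 m².
Resultant F = γ·h_c·A = 12.3606 × 3 × 2.8125 = 104.293 kN.

F ≈ 104 kN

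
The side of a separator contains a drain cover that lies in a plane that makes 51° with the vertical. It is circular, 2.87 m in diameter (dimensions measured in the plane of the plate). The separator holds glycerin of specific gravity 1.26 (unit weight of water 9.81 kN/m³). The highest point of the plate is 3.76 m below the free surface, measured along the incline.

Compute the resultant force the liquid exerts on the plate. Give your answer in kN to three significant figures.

F ≈ 261 kN

γ = 1.26 × 9.81 = 12.3606 kN/m³.
The plate makes 51° with the vertical, i.e. θ = 90° − 51° = 39° to the horizontal. Measuring y along the incline from the free-surface line, vertical depth h = y·sinθ with sinθ = 0.629320.
The centroid is at the centre, 1.435 m below the top of the plate, so y_c = 3.76 + 1.435 = 5.195 m and h_c = 5.195 × 0.629320 = 3.26932 m.
A = π(1.435)² = 6.46925 m².
Resultant F = γ·h_c·A = 12.3606 × 3.26932 × 6.46925 = 261.427 kN.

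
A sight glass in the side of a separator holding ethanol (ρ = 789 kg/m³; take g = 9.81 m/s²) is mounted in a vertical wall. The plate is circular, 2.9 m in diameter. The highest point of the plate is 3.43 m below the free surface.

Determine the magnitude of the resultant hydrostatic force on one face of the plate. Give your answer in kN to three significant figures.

γ = ρg = 789 × 9.81 / 1000 = 7.74009 kN/m³.
The centroid is at the centre, 1.45 m below the top of the plate, so the centroid depth is h_c = 3.43 + 1.45 = 4.88 m.
A = π(1.45)² = 6.6052 m².
Resultant F = γ·h_c·A = 7.74009 × 4.88 × 6.6052 = 249.489 kN.

F ≈ 249 kN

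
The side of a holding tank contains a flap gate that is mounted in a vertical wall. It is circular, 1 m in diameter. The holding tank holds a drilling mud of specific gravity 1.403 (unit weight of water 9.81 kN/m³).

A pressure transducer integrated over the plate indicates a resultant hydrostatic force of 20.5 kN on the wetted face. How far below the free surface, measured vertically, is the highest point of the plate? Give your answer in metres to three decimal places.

d_top ≈ 1.396 m

γ = 1.403 × 9.81 = 13.76343 kN/m³.
A = π(0.5)² = 0.785398 m².
From F = γ·h_c·A, the centroid depth is h_c = 20.5/(13.76343 × 0.785398) = 1.89643 m.
The centroid is at the centre, 0.5 m below the top of the plate, so the highest point sits at h_top = 1.89643 − 0.5 = 1.39643 m below the surface.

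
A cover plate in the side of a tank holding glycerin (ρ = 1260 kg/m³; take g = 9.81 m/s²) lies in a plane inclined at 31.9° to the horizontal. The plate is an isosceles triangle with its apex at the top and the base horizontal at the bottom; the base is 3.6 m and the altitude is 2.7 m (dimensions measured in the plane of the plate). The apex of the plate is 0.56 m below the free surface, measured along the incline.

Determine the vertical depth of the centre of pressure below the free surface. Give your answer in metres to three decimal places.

h_p = 1.338 m

γ = ρg = 1260 × 9.81 / 1000 = 12.3606 kN/m³.
Let θ = 31.9° be the plate's angle to the horizontal; measure y along the incline from where the plane meets the free surface. Vertical depth h = y·sinθ with sinθ = 0.528438.
With the apex up, the centroid sits 2h/3 = 2 × 2.7/3 = 1.8 m below the apex, so y_c = 0.56 + 1.8 = 2.36 m and h_c = 2.36 × 0.528438 = 1.24711 m.
A = ½ × 3.6 × 2.7 = 4.86 m².
Resultant F = γ·h_c·A = 12.3606 × 1.24711 × 4.86 = 74.917 kN.
I_c = b·h³/36 = 3.6 × 2.7³/36 = 1.9683 m⁴.
Centre of pressure: y_p = y_c + I_c/(y_c·A) = 2.36 + 1.9683/(2.36 × 4.86) = 2.36 + 0.17161 = 2.53161 m along the plane.
Vertically, h_p = y_p·sinθ = 2.53161 × 0.528438 = 1.3378 m.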